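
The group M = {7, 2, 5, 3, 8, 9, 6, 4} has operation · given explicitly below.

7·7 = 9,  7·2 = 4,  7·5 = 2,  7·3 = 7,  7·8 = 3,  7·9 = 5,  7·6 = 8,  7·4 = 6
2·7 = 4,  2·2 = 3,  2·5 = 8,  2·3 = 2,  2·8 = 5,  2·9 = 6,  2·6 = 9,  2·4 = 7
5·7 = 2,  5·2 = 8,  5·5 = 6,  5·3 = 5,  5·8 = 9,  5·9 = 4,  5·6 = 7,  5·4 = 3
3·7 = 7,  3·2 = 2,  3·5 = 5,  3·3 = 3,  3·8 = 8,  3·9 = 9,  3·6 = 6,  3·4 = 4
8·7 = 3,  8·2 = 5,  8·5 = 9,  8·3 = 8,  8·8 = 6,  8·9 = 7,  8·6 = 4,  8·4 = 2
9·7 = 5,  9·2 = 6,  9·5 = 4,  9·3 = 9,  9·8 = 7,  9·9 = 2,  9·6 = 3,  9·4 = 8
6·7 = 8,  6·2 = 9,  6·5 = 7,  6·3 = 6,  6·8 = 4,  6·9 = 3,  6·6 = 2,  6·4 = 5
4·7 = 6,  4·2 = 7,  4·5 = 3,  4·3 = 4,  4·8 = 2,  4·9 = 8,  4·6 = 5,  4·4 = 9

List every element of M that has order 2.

{2}

Identity is 3. Compute the order of each non-identity element by repeated multiplication:
  7: 7 → 9 → 5 → 2 → 4 → 6 → 8 → 3  (order 8)
  2: 2 → 3  (order 2)
  5: 5 → 6 → 7 → 2 → 8 → 9 → 4 → 3  (order 8)
  8: 8 → 6 → 4 → 2 → 5 → 9 → 7 → 3  (order 8)
  9: 9 → 2 → 6 → 3  (order 4)
  6: 6 → 2 → 9 → 3  (order 4)
  4: 4 → 9 → 8 → 2 → 7 → 6 → 5 → 3  (order 8)
Elements of order 2: {2}.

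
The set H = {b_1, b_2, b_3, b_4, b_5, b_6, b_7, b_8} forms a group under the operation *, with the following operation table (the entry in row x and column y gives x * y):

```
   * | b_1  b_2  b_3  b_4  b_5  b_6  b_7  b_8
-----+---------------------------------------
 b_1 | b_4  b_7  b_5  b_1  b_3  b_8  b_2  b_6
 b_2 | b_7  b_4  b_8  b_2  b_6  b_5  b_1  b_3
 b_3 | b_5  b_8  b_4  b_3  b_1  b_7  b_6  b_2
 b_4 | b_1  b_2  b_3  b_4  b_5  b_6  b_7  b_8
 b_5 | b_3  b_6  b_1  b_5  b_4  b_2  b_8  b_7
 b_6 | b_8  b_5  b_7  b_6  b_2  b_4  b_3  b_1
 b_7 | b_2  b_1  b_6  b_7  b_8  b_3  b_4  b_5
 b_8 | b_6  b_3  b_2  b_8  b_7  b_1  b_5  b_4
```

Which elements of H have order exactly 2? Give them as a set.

Identity is b_4. Compute the order of each non-identity element by repeated multiplication:
  b_1: b_1 → b_4  (order 2)
  b_2: b_2 → b_4  (order 2)
  b_3: b_3 → b_4  (order 2)
  b_5: b_5 → b_4  (order 2)
  b_6: b_6 → b_4  (order 2)
  b_7: b_7 → b_4  (order 2)
  b_8: b_8 → b_4  (order 2)
Elements of order 2: {b_1, b_2, b_3, b_5, b_6, b_7, b_8}.

{b_1, b_2, b_3, b_5, b_6, b_7, b_8}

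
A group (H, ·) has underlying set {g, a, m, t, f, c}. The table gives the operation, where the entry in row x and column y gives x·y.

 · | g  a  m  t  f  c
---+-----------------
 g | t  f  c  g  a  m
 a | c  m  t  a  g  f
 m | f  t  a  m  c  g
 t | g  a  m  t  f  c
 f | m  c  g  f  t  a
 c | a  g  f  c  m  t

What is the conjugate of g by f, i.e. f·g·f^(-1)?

c

The identity is t. In row f, the entry t sits in column f, so f^(-1) = f.
f·g = m
m·f = c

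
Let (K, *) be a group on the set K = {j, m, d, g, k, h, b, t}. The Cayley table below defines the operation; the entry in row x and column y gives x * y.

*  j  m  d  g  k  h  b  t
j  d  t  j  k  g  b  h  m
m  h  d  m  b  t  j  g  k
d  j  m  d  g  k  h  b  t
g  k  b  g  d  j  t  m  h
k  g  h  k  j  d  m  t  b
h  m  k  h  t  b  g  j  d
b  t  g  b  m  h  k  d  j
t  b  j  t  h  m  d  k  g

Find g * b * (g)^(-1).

The identity is d. In row g, the entry d sits in column g, so g^(-1) = g.
g * b = m
m * g = b

b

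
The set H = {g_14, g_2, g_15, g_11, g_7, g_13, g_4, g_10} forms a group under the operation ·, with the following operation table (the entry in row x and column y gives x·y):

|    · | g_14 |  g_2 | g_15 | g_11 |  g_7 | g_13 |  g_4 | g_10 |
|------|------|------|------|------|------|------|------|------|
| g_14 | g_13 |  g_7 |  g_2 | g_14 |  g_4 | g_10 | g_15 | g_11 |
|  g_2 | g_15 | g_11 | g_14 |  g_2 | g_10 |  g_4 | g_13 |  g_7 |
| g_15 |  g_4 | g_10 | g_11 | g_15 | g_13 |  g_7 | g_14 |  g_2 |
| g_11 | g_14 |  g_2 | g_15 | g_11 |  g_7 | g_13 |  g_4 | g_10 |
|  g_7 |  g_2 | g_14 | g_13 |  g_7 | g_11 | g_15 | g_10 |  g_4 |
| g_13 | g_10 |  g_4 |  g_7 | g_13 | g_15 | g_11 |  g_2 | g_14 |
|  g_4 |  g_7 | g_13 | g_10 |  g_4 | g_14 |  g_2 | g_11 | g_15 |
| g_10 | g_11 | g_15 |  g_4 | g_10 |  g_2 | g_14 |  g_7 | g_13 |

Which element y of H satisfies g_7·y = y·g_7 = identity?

g_7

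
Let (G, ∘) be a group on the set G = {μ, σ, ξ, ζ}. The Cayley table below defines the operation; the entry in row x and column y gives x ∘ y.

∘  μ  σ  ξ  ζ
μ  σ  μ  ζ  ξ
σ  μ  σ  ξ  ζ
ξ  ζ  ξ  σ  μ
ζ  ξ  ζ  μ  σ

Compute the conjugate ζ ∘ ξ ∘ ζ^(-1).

The identity is σ. In row ζ, the entry σ sits in column ζ, so ζ^(-1) = ζ.
ζ ∘ ξ = μ
μ ∘ ζ = ξ

ξ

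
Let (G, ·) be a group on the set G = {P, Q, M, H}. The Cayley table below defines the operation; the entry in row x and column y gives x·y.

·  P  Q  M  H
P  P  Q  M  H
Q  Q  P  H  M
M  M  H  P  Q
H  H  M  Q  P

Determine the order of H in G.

The identity element is P (its row matches the header).
H^1 = H
H^2 = H·H = P
The first power of H equal to the identity is H^2, so ord(H) = 2.

2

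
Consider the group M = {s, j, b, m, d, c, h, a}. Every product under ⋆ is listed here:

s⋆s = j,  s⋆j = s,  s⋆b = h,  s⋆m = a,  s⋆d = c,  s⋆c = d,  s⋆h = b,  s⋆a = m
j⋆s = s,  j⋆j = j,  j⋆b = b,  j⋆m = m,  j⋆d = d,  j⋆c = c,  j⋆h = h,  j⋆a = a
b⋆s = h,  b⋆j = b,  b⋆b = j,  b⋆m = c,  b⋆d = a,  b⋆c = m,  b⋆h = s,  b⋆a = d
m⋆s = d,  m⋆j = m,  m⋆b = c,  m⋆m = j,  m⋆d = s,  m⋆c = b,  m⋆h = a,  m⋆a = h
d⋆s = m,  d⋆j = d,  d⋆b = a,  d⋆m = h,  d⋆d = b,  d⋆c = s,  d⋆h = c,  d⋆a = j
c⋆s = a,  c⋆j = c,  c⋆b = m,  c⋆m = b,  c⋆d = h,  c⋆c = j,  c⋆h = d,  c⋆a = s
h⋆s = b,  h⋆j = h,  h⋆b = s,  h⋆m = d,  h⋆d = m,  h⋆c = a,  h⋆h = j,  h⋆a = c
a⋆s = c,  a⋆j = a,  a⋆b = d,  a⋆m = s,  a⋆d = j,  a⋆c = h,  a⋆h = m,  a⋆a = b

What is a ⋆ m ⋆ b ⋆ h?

a ⋆ m = s
s ⋆ b = h
h ⋆ h = j

j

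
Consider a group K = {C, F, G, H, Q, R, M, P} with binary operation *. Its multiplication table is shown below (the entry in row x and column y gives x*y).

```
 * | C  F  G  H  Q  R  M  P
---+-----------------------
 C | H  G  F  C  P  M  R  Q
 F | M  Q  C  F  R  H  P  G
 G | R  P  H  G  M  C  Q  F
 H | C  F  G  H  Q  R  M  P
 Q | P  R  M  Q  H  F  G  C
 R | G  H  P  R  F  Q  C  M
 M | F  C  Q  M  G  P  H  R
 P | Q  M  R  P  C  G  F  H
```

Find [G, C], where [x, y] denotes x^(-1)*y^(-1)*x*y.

Identity is H; from the table G^(-1) = G and C^(-1) = C.
G*C = R
R*G = P
P*C = Q

Q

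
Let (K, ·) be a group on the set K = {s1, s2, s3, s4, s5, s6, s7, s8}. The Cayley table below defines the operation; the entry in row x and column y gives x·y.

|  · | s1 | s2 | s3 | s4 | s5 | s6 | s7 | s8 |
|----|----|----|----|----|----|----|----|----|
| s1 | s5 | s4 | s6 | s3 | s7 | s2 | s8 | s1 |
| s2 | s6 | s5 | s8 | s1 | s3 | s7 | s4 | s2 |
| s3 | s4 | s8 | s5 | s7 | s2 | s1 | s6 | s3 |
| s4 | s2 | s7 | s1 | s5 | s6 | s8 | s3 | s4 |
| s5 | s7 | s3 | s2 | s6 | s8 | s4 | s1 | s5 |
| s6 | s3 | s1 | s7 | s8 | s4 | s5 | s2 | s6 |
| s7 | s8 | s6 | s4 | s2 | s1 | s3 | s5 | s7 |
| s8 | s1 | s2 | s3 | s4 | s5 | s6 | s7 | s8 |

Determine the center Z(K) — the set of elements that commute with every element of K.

{s5, s8}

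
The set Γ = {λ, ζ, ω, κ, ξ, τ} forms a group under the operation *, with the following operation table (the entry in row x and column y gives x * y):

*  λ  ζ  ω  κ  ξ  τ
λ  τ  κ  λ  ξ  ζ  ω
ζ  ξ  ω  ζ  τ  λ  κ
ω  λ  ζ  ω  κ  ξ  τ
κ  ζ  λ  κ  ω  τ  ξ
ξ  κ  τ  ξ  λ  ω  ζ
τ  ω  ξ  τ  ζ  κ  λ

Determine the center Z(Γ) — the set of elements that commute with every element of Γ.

An element z is central iff its row equals its column in the table.
For τ: τ * ξ = κ ≠ ζ = ξ * τ, so τ ∉ Z.
Checking each element this way leaves Z(Γ) = {ω}.

{ω}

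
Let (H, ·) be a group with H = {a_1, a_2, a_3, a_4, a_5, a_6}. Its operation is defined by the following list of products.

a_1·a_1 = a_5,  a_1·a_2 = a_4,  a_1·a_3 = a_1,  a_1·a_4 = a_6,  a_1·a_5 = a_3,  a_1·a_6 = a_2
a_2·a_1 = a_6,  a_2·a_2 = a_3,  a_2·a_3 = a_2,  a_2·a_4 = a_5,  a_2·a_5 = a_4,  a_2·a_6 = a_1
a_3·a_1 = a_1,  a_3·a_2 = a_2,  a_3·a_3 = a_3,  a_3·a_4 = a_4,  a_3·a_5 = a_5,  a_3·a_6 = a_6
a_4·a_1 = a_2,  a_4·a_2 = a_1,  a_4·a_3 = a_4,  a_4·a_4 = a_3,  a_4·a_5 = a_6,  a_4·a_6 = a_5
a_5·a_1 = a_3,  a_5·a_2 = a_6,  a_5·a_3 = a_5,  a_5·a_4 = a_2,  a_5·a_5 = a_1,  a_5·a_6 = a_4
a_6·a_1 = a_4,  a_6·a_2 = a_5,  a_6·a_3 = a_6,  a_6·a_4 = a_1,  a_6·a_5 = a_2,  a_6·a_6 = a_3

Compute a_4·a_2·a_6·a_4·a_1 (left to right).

a_3

a_4·a_2 = a_1
a_1·a_6 = a_2
a_2·a_4 = a_5
a_5·a_1 = a_3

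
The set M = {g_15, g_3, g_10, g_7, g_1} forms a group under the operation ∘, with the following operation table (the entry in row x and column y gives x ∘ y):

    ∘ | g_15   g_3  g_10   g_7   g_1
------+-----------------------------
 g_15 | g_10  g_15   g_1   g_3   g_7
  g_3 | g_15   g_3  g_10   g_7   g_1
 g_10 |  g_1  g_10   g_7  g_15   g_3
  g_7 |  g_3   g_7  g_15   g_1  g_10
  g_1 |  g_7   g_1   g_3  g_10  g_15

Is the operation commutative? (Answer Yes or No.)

Check whether the table is symmetric across its main diagonal.
Every entry (row x, col y) equals the entry (row y, col x), so M is abelian.

Yes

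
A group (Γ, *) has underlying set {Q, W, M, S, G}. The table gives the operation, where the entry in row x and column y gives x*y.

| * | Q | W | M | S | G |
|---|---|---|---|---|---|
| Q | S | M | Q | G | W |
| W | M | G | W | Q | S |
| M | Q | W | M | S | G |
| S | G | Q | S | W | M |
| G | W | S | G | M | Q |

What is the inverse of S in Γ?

First locate the identity: row M matches the header, so M is the identity.
Scan row S for M: S*G = M. Hence S^(-1) = G.

G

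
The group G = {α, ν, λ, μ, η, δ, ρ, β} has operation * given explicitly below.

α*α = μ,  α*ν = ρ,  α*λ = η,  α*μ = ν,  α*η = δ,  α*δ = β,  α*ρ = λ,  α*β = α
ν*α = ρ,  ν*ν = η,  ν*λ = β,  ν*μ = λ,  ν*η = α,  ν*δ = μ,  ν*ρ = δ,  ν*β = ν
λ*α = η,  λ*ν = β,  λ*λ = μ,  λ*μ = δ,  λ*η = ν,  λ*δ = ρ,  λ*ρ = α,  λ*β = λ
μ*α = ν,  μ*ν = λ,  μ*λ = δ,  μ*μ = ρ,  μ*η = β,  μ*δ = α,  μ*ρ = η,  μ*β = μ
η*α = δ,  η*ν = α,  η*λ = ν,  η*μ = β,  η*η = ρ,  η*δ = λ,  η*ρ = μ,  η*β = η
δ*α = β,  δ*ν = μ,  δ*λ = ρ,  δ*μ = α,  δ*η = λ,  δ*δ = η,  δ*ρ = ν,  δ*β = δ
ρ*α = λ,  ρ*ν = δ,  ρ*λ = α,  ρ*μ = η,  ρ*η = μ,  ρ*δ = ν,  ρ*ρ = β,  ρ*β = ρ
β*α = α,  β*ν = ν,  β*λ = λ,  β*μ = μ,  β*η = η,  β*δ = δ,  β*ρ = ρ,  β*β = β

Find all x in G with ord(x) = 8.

Identity is β. Compute the order of each non-identity element by repeated multiplication:
  α: α → μ → ν → ρ → λ → η → δ → β  (order 8)
  ν: ν → η → α → ρ → δ → μ → λ → β  (order 8)
  λ: λ → μ → δ → ρ → α → η → ν → β  (order 8)
  μ: μ → ρ → η → β  (order 4)
  η: η → ρ → μ → β  (order 4)
  δ: δ → η → λ → ρ → ν → μ → α → β  (order 8)
  ρ: ρ → β  (order 2)
Elements of order 8: {α, δ, λ, ν}.

{α, δ, λ, ν}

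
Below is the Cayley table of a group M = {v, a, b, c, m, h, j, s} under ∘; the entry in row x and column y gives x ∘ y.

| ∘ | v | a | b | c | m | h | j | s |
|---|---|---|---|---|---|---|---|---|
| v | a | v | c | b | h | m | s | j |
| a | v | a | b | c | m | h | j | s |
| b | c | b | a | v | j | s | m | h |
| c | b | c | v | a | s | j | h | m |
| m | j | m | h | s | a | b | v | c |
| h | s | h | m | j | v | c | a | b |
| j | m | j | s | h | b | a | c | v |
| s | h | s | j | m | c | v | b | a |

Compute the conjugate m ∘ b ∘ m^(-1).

v

The identity is a. In row m, the entry a sits in column m, so m^(-1) = m.
m ∘ b = h
h ∘ m = v
(Structurally, M here is isomorphic to the dihedral group D_4.)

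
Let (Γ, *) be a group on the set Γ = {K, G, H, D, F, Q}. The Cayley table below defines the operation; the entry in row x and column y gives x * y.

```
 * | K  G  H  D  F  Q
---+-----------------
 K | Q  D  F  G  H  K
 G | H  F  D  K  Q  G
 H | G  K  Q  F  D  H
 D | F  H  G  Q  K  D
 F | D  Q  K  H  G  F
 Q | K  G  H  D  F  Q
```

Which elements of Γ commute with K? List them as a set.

Compare row K with column K entry by entry.
D * K = F but K * D = G, so D does not.
Collecting the elements that commute with K: C(K) = {K, Q}.

{K, Q}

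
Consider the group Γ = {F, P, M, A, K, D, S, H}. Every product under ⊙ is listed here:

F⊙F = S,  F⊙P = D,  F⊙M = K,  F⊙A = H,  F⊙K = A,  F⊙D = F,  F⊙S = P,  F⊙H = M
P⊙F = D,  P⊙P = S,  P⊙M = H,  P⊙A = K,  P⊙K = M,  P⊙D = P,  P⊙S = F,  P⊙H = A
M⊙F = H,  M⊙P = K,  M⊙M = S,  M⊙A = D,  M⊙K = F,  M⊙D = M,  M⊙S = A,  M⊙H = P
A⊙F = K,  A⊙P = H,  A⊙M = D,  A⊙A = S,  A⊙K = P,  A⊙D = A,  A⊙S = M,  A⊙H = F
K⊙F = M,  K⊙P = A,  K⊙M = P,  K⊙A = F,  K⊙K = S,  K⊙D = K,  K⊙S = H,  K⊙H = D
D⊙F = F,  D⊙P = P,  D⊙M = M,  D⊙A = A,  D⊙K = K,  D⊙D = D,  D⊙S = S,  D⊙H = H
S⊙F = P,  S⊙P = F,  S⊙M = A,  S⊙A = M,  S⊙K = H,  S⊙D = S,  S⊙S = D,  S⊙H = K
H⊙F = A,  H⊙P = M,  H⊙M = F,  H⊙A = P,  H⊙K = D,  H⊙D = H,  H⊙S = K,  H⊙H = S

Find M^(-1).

A

First locate the identity: row D matches the header, so D is the identity.
Scan row M for D: M ⊙ A = D. Hence M^(-1) = A.
(Structurally, Γ here is isomorphic to the quaternion group Q_8.)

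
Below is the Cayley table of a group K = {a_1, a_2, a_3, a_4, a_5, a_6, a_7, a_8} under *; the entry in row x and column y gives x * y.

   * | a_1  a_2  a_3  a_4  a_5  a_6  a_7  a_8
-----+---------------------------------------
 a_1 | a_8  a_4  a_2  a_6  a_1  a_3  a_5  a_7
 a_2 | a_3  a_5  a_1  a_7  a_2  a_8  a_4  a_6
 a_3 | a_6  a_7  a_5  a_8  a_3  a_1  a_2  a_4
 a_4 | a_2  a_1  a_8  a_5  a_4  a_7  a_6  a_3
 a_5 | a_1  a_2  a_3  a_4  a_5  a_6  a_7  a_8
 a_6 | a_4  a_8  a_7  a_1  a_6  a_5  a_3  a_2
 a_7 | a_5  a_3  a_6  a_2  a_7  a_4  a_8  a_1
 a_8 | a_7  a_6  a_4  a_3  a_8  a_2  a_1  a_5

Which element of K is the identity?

The identity e satisfies e * x = x for all x, so its row in the table reproduces the column headers.
Row a_5 reads: a_1, a_2, a_3, a_4, a_5, a_6, a_7, a_8 — exactly the header order. So a_5 is the identity.

a_5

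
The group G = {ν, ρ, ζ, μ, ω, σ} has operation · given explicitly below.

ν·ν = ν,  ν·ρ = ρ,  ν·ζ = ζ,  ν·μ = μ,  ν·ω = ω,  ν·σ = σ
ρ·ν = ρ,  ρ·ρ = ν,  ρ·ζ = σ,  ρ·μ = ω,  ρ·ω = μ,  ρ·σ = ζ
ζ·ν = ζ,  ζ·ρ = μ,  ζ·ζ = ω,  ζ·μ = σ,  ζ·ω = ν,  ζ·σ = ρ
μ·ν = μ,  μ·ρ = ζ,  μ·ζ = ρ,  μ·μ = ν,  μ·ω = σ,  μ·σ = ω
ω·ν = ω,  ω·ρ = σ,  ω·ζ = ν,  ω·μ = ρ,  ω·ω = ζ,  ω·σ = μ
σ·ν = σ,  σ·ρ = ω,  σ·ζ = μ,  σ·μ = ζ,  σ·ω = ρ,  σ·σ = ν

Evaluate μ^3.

μ

μ^1 = μ
μ^2 = μ·μ = ν
μ^3 = ν·μ = μ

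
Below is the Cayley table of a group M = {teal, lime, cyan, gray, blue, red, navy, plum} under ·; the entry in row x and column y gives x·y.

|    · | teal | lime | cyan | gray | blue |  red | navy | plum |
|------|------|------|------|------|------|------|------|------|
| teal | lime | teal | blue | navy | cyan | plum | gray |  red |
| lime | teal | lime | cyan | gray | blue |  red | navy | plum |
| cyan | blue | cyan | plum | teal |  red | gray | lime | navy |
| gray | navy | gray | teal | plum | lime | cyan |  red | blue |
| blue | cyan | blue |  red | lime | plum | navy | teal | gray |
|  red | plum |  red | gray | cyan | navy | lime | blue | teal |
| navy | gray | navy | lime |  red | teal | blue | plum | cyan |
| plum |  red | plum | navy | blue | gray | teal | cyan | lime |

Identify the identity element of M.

The identity e satisfies e·x = x for all x, so its row in the table reproduces the column headers.
Row lime reads: teal, lime, cyan, gray, blue, red, navy, plum — exactly the header order. So lime is the identity.

lime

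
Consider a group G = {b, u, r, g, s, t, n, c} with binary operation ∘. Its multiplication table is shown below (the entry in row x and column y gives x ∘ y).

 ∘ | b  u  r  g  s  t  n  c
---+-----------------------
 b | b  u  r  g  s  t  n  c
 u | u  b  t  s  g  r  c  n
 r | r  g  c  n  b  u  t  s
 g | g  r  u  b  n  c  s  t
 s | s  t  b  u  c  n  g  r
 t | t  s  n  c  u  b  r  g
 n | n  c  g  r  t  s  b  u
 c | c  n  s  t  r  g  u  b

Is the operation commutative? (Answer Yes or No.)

r ∘ t = u but t ∘ r = n.
Since r and t do not commute, G is not abelian.

No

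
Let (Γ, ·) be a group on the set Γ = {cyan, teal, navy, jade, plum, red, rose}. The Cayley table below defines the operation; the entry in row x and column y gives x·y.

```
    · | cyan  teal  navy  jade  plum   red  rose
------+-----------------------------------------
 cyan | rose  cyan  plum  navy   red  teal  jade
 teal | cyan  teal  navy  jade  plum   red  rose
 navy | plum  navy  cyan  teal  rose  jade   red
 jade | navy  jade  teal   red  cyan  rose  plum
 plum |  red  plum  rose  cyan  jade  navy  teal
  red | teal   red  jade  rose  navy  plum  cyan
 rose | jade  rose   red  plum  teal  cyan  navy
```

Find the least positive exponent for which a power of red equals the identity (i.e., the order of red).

7

The identity element is teal (its row matches the header).
red^1 = red
red^2 = red·red = plum
red^3 = plum·red = navy
red^4 = navy·red = jade
red^5 = jade·red = rose
red^6 = rose·red = cyan
red^7 = cyan·red = teal
The first power of red equal to the identity is red^7, so ord(red) = 7.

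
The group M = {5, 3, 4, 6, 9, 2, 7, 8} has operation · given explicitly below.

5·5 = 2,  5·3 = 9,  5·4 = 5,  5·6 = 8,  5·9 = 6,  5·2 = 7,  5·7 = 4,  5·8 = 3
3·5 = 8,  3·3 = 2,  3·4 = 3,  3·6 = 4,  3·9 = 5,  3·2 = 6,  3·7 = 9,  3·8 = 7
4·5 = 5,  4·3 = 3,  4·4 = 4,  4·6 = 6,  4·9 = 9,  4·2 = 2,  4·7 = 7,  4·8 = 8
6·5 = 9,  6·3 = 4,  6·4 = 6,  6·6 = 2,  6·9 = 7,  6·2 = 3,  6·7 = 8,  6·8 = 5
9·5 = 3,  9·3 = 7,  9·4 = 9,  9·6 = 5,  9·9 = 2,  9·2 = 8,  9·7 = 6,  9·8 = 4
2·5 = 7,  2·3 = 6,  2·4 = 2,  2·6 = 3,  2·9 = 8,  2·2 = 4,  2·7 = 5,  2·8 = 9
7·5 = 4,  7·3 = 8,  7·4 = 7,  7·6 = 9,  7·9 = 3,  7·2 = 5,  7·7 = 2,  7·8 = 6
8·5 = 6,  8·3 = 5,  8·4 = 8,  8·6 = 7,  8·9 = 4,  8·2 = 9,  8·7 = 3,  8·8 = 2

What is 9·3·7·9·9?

9·3 = 7
7·7 = 2
2·9 = 8
8·9 = 4

4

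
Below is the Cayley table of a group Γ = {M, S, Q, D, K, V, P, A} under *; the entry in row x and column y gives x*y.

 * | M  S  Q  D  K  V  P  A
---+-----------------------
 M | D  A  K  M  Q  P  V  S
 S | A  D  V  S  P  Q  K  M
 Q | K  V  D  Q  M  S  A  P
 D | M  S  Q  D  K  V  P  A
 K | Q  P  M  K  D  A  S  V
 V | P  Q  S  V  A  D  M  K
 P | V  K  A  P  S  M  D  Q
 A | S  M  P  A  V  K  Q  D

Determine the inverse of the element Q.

Q

First locate the identity: row D matches the header, so D is the identity.
Scan row Q for D: Q*Q = D. Hence Q^(-1) = Q.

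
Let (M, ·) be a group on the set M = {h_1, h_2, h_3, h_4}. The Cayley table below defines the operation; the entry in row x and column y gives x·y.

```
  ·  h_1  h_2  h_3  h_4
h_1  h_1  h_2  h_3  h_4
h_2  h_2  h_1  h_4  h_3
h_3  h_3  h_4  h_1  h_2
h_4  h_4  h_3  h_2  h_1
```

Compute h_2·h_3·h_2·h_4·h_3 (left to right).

h_2·h_3 = h_4
h_4·h_2 = h_3
h_3·h_4 = h_2
h_2·h_3 = h_4

h_4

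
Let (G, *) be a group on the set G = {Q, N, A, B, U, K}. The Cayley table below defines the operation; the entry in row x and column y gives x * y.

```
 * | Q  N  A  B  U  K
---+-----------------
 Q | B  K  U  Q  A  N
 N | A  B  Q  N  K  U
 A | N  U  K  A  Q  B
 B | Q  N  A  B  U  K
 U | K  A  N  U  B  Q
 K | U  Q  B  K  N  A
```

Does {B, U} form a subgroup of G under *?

{B, U} contains the identity B.
Checking products: every product of two elements of {B, U} (read from the table) lies in {B, U}, so the set is closed.
In a finite group, a nonempty closed subset is a subgroup. So {B, U} ≤ G.

Yes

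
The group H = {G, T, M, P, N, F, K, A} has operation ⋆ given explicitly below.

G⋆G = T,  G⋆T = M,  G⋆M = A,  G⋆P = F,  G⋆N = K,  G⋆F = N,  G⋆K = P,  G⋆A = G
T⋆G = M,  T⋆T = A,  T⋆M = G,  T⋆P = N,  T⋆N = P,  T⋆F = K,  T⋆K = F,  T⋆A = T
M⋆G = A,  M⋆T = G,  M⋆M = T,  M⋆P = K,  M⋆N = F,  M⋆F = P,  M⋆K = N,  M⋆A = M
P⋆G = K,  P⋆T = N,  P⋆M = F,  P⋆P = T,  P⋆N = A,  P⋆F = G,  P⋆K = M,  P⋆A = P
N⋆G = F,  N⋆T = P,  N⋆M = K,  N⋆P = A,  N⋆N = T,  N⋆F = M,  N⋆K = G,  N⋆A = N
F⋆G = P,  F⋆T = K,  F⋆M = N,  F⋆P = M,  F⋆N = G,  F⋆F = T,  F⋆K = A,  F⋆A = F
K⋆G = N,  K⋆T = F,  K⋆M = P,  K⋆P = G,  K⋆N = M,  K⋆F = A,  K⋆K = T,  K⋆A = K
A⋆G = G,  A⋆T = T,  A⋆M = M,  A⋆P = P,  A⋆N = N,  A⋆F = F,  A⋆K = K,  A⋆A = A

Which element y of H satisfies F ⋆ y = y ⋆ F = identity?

First locate the identity: row A matches the header, so A is the identity.
Scan row F for A: F ⋆ K = A. Hence F^(-1) = K.

K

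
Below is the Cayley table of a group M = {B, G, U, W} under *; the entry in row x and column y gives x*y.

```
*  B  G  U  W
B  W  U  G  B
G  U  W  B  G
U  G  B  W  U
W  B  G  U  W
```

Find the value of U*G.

Read row U, column G: U*G = B.

B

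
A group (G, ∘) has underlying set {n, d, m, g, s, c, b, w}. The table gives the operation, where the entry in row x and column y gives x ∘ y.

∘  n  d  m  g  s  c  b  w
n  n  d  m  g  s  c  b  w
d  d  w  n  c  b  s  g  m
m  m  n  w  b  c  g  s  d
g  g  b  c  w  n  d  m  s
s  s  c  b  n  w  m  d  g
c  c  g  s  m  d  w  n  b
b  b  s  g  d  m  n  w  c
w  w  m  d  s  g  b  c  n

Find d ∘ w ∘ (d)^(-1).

The identity is n. In row d, the entry n sits in column m, so d^(-1) = m.
d ∘ w = m
m ∘ m = w

w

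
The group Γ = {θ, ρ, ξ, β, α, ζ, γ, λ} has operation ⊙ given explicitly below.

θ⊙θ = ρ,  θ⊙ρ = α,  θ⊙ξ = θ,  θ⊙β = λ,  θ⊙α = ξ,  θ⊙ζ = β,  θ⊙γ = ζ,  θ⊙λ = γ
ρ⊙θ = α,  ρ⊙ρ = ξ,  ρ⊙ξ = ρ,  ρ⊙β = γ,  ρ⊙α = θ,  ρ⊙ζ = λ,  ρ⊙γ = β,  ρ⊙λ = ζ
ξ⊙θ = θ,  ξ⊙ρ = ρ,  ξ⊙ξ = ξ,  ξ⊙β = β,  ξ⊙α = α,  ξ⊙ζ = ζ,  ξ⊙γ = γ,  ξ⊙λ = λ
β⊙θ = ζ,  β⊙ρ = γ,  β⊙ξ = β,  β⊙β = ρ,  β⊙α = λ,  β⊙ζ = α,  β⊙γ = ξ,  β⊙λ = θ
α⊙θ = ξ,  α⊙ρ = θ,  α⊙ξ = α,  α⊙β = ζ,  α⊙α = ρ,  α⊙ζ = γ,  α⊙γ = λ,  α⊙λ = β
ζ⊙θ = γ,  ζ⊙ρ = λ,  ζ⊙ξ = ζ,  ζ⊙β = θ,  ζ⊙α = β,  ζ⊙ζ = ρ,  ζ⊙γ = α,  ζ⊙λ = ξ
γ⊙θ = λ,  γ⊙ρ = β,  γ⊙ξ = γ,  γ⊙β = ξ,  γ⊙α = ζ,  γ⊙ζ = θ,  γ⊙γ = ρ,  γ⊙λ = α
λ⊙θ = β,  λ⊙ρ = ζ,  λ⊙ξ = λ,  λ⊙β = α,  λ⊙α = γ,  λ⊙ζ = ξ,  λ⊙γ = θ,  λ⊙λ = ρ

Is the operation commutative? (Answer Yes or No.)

ζ ⊙ θ = γ but θ ⊙ ζ = β.
Since ζ and θ do not commute, Γ is not abelian.

No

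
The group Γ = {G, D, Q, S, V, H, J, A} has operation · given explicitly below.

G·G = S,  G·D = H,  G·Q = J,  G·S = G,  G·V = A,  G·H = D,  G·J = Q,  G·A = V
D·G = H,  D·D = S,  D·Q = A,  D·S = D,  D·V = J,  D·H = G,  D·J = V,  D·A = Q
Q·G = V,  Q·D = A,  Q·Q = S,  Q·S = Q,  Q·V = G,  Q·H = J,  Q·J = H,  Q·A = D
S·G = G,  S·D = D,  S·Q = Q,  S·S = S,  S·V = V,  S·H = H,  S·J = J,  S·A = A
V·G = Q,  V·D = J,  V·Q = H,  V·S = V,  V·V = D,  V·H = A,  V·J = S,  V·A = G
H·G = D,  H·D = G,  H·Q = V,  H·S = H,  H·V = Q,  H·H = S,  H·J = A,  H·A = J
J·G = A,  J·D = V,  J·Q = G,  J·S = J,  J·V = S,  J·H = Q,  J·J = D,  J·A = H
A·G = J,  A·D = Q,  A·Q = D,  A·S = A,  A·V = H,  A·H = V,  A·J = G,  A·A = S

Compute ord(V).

4

The identity element is S (its row matches the header).
V^1 = V
V^2 = V·V = D
V^3 = D·V = J
V^4 = J·V = S
The first power of V equal to the identity is V^4, so ord(V) = 4.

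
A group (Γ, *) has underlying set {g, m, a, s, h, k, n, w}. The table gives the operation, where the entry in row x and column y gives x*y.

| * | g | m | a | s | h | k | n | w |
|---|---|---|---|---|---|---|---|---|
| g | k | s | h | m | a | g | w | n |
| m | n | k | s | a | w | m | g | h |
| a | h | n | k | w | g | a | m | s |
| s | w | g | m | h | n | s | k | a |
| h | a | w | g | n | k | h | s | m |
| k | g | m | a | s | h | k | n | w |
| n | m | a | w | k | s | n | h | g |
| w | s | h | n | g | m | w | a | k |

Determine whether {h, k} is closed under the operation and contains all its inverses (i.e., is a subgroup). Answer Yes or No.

Yes

{h, k} contains the identity k.
Checking products: every product of two elements of {h, k} (read from the table) lies in {h, k}, so the set is closed.
In a finite group, a nonempty closed subset is a subgroup. So {h, k} ≤ Γ.
(Structurally, Γ here is isomorphic to the dihedral group D_4.)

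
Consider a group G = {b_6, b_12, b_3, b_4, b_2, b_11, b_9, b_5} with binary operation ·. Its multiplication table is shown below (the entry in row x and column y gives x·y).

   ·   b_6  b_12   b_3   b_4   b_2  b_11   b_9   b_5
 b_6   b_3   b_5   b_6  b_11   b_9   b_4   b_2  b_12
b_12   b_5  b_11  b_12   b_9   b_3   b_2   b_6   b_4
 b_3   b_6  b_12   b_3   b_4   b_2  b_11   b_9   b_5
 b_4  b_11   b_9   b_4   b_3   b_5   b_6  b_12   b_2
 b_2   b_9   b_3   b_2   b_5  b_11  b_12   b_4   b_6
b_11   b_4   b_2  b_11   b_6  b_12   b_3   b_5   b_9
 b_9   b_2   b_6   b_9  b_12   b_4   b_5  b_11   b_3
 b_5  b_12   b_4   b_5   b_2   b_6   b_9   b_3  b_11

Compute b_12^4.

b_12^1 = b_12
b_12^2 = b_12·b_12 = b_11
b_12^3 = b_11·b_12 = b_2
b_12^4 = b_2·b_12 = b_3
(Structurally, G here is isomorphic to Z_2 x Z_4.)

b_3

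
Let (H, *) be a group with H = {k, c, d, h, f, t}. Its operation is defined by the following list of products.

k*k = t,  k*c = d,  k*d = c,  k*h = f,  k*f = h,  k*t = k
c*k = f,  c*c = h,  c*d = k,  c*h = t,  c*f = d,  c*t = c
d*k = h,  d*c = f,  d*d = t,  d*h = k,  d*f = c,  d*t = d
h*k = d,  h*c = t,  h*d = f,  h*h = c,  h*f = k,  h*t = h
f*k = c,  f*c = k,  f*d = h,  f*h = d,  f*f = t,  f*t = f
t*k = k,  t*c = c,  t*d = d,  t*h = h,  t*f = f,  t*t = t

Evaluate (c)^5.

h

c^1 = c
c^2 = c*c = h
c^3 = h*c = t
c^4 = t*c = c
c^5 = c*c = h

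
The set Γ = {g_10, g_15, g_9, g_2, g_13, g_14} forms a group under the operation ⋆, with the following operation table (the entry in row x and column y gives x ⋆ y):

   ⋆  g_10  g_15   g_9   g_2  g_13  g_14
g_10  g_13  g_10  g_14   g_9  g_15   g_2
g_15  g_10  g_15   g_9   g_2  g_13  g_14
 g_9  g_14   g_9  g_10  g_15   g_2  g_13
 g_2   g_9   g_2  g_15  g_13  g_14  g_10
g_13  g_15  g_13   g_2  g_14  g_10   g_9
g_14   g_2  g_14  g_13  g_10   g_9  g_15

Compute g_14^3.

g_14

g_14^1 = g_14
g_14^2 = g_14 ⋆ g_14 = g_15
g_14^3 = g_15 ⋆ g_14 = g_14
(Structurally, Γ here is isomorphic to the cyclic group Z_6.)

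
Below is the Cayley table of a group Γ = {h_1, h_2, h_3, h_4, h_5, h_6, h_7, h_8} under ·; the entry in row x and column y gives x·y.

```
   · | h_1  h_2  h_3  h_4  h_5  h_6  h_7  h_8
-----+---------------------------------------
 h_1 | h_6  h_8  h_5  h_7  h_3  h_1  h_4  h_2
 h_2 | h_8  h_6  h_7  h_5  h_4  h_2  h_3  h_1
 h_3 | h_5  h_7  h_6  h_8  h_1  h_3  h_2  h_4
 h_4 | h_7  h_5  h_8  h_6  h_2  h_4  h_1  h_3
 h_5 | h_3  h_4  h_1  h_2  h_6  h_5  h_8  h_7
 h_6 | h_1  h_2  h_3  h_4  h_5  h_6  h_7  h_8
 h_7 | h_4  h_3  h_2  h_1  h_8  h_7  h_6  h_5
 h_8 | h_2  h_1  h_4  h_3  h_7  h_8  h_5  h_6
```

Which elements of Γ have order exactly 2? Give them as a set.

{h_1, h_2, h_3, h_4, h_5, h_7, h_8}

Identity is h_6. Compute the order of each non-identity element by repeated multiplication:
  h_1: h_1 → h_6  (order 2)
  h_2: h_2 → h_6  (order 2)
  h_3: h_3 → h_6  (order 2)
  h_4: h_4 → h_6  (order 2)
  h_5: h_5 → h_6  (order 2)
  h_7: h_7 → h_6  (order 2)
  h_8: h_8 → h_6  (order 2)
Elements of order 2: {h_1, h_2, h_3, h_4, h_5, h_7, h_8}.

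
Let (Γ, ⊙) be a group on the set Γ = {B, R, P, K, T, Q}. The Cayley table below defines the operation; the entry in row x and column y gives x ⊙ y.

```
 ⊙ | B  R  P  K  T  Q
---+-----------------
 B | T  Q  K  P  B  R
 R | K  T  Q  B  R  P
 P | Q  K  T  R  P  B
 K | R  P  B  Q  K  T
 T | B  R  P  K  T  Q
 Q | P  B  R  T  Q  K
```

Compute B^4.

B^1 = B
B^2 = B ⊙ B = T
B^3 = T ⊙ B = B
B^4 = B ⊙ B = T
(Structurally, Γ here is isomorphic to the symmetric group S_3.)

T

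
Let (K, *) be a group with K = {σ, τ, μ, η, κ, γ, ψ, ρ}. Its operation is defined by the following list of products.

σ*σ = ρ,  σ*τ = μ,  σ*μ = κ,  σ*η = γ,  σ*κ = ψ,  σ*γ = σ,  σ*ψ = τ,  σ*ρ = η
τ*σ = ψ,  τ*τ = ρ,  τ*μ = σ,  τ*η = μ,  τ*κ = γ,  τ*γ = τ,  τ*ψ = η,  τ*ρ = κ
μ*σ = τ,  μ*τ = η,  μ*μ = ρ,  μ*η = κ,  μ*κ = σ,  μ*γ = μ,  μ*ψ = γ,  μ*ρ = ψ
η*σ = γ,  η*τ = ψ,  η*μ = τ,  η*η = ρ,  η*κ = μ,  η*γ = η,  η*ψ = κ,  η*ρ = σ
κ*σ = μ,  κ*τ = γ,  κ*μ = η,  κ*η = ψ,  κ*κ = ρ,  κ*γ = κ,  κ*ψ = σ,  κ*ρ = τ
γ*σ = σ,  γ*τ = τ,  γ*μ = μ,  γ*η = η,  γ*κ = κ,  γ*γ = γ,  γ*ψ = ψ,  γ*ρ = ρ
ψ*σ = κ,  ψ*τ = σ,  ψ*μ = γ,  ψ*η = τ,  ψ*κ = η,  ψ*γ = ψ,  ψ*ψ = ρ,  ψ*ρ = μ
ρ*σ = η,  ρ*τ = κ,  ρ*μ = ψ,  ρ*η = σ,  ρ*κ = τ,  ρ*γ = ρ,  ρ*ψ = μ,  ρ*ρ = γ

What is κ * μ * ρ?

κ * μ = η
η * ρ = σ

σ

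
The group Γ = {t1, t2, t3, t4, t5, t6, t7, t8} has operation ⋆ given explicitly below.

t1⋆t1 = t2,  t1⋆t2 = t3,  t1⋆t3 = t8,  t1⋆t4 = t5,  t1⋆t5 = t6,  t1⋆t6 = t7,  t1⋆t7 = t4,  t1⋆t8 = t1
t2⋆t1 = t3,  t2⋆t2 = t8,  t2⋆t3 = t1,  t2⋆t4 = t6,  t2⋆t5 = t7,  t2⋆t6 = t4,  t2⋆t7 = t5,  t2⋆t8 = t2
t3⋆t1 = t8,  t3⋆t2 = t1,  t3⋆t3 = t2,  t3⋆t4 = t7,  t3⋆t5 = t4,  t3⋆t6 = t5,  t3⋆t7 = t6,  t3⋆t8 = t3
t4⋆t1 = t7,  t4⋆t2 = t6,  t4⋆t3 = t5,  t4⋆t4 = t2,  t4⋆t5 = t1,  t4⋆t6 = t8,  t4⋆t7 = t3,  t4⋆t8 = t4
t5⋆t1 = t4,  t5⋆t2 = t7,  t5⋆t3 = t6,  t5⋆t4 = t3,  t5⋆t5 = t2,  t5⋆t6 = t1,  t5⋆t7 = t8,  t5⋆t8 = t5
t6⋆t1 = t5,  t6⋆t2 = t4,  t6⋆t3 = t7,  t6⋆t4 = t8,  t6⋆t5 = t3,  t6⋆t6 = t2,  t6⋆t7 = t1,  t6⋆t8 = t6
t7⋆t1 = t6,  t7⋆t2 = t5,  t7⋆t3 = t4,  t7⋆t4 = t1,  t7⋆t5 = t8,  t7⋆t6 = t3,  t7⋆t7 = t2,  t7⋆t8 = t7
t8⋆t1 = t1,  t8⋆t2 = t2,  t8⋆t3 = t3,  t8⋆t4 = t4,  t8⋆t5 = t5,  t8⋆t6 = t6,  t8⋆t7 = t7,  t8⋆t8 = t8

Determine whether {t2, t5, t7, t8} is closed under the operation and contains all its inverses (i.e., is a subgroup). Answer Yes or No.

Yes

{t2, t5, t7, t8} contains the identity t8.
Checking products: every product of two elements of {t2, t5, t7, t8} (read from the table) lies in {t2, t5, t7, t8}, so the set is closed.
In a finite group, a nonempty closed subset is a subgroup. So {t2, t5, t7, t8} ≤ Γ.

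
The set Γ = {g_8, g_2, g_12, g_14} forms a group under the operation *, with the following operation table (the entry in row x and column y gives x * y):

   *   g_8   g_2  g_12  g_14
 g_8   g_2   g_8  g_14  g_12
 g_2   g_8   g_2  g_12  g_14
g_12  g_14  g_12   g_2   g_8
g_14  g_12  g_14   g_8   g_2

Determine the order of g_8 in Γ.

The identity element is g_2 (its row matches the header).
g_8^1 = g_8
g_8^2 = g_8 * g_8 = g_2
The first power of g_8 equal to the identity is g_8^2, so ord(g_8) = 2.
(Structurally, Γ here is isomorphic to the Klein four-group V_4.)

2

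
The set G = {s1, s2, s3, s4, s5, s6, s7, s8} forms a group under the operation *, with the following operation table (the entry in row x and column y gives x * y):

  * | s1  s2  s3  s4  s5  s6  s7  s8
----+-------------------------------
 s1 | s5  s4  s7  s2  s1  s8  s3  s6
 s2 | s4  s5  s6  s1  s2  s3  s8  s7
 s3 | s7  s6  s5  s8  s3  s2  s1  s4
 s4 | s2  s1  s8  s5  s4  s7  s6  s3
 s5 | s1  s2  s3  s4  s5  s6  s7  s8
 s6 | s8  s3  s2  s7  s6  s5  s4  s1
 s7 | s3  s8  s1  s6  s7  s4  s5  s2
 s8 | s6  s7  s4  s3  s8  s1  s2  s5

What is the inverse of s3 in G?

s3

First locate the identity: row s5 matches the header, so s5 is the identity.
Scan row s3 for s5: s3 * s3 = s5. Hence s3^(-1) = s3.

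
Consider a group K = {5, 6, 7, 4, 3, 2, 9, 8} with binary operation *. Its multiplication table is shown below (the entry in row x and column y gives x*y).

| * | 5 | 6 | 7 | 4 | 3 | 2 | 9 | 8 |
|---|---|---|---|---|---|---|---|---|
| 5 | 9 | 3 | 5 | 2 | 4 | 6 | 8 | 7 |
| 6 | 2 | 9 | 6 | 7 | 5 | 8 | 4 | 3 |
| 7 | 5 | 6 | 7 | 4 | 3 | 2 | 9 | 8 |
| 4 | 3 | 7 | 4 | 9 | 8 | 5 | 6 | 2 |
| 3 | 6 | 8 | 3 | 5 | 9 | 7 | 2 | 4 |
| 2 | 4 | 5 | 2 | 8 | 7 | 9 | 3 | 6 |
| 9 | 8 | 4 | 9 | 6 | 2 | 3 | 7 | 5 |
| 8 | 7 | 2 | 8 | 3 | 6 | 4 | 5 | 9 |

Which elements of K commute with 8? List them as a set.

Compare row 8 with column 8 entry by entry.
5*8 = 7 = 8*5, so 5 commutes with 8.
2*8 = 6 but 8*2 = 4, so 2 does not.
Collecting the elements that commute with 8: C(8) = {5, 7, 8, 9}.

{5, 7, 8, 9}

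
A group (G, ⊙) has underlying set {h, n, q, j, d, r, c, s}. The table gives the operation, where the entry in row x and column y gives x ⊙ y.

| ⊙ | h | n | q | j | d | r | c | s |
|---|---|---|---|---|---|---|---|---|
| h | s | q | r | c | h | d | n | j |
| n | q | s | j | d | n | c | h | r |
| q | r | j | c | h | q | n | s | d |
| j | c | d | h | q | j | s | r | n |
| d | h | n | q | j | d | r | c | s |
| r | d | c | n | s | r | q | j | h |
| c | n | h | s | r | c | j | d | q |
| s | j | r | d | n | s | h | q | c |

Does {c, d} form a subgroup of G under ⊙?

{c, d} contains the identity d.
Checking products: every product of two elements of {c, d} (read from the table) lies in {c, d}, so the set is closed.
In a finite group, a nonempty closed subset is a subgroup. So {c, d} ≤ G.

Yes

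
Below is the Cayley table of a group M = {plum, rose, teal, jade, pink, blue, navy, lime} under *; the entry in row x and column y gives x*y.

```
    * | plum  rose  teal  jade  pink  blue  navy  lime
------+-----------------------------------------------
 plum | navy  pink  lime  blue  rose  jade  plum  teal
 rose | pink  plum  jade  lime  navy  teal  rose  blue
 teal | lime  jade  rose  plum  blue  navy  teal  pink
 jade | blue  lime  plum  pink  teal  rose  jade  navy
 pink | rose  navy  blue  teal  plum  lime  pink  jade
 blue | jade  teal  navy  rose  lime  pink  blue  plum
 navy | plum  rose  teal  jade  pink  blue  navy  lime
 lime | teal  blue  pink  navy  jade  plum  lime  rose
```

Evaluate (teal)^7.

blue

teal^1 = teal
teal^2 = teal*teal = rose
teal^3 = rose*teal = jade
teal^4 = jade*teal = plum
teal^5 = plum*teal = lime
teal^6 = lime*teal = pink
teal^7 = pink*teal = blue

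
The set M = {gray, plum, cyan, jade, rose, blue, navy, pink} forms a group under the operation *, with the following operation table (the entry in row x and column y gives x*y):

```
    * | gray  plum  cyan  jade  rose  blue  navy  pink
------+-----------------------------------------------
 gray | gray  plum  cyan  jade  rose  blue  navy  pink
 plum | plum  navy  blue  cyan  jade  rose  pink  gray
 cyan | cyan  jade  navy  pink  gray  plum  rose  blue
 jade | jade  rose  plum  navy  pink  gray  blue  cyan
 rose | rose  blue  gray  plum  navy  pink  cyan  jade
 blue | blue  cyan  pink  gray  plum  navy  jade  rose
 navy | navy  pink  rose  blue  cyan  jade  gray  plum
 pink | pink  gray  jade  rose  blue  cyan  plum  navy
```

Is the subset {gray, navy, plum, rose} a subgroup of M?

No

navy*plum = pink, which is not in {gray, navy, plum, rose}.
The subset is not closed under *, so it is not a subgroup.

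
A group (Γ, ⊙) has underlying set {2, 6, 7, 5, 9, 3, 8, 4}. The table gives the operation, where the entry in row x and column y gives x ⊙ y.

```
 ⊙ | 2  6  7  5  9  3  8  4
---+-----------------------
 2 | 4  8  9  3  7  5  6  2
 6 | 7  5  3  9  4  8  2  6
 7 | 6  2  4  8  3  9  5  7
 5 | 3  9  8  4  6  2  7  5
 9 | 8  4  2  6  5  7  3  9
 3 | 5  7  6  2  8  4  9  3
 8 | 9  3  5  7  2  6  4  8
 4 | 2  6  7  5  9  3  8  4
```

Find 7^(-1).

First locate the identity: row 4 matches the header, so 4 is the identity.
Scan row 7 for 4: 7 ⊙ 7 = 4. Hence 7^(-1) = 7.
(Structurally, Γ here is isomorphic to the dihedral group D_4.)

7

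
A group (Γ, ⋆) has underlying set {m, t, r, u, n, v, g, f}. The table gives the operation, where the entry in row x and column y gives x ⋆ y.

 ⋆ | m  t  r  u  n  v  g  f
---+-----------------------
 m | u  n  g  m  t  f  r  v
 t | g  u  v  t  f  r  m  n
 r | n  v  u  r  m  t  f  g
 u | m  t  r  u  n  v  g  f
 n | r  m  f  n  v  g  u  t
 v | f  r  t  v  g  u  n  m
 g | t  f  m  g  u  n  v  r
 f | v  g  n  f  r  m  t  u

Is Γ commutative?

No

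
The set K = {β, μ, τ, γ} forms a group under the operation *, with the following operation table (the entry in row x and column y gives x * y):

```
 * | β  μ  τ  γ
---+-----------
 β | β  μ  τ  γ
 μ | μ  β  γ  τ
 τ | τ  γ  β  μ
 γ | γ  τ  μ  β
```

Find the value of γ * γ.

Read row γ, column γ: γ * γ = β.

β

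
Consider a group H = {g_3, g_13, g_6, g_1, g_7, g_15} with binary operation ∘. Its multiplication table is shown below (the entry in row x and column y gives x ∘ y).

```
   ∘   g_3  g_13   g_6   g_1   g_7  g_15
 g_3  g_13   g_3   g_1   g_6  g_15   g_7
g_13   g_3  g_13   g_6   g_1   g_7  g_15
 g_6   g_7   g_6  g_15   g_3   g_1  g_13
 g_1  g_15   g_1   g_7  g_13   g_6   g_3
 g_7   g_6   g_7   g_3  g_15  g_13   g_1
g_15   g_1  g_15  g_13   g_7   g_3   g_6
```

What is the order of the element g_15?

3

The identity element is g_13 (its row matches the header).
g_15^1 = g_15
g_15^2 = g_15 ∘ g_15 = g_6
g_15^3 = g_6 ∘ g_15 = g_13
The first power of g_15 equal to the identity is g_15^3, so ord(g_15) = 3.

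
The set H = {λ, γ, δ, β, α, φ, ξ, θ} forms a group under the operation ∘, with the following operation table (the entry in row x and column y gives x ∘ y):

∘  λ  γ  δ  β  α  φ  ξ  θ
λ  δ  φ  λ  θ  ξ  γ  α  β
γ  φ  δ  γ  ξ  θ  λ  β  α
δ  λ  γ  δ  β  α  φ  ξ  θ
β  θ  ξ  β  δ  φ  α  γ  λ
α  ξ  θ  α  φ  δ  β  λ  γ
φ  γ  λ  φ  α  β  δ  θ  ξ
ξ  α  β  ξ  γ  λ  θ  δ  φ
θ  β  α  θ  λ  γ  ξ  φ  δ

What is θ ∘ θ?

δ

Read row θ, column θ: θ ∘ θ = δ.
(Structurally, H here is isomorphic to the elementary abelian group (Z_2)^3.)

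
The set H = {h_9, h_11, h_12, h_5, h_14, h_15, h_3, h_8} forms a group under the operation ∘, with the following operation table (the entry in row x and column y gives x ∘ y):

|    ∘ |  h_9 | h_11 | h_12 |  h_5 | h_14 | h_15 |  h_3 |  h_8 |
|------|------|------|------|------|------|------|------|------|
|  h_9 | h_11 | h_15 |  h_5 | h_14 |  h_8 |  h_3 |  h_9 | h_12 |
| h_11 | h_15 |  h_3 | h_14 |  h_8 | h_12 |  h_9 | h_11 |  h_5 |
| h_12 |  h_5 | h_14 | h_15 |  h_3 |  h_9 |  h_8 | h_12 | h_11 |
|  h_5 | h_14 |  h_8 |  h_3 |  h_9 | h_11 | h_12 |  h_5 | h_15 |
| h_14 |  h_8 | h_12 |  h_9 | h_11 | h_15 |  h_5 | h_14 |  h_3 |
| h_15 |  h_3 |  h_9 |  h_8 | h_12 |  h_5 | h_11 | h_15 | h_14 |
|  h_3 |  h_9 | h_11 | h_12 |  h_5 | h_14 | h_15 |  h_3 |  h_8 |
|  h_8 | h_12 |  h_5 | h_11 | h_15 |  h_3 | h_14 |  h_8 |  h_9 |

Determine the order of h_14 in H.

The identity element is h_3 (its row matches the header).
h_14^1 = h_14
h_14^2 = h_14 ∘ h_14 = h_15
h_14^3 = h_15 ∘ h_14 = h_5
h_14^4 = h_5 ∘ h_14 = h_11
h_14^5 = h_11 ∘ h_14 = h_12
h_14^6 = h_12 ∘ h_14 = h_9
h_14^7 = h_9 ∘ h_14 = h_8
h_14^8 = h_8 ∘ h_14 = h_3
The first power of h_14 equal to the identity is h_14^8, so ord(h_14) = 8.
(Structurally, H here is isomorphic to the cyclic group Z_8.)

8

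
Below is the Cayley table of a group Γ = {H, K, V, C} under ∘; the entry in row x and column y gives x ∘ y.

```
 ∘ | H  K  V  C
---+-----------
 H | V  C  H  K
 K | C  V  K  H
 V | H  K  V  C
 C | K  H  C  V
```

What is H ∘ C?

K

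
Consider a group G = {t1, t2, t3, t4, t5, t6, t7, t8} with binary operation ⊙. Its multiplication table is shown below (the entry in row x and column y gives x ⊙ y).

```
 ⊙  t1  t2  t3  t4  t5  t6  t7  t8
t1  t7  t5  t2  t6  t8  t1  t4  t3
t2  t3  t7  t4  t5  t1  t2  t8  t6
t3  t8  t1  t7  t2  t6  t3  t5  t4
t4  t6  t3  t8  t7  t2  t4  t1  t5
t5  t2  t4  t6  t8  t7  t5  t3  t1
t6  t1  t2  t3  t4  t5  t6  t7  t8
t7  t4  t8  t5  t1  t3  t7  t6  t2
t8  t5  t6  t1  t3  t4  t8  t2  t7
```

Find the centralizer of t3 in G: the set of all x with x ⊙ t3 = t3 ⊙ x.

Compare row t3 with column t3 entry by entry.
t7 ⊙ t3 = t5 = t3 ⊙ t7, so t7 commutes with t3.
t1 ⊙ t3 = t2 but t3 ⊙ t1 = t8, so t1 does not.
Collecting the elements that commute with t3: C(t3) = {t3, t5, t6, t7}.
(Structurally, G here is isomorphic to the quaternion group Q_8.)

{t3, t5, t6, t7}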